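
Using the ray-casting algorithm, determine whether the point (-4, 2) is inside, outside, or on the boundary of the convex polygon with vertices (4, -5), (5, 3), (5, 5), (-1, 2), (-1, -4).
The point (-4, 2) lies strictly outside the polygon

Cast a horizontal ray to the right from the query point and count how many polygon edges it crosses (each edge strictly once or zero times, handled with the usual half-open convention). 
Parity of crossings → even ⇒ outside.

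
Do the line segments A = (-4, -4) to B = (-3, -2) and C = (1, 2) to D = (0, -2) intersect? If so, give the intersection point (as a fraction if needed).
No (intersection of containing lines falls outside at least one segment)

Parametrize and solve: t = 7, s = -2. At least one of these is outside [0, 1], so the segments do not intersect.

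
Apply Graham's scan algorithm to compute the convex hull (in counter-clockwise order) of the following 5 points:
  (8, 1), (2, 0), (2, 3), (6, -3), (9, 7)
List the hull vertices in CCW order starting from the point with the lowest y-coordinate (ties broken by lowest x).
Hull (CCW) = [(6, -3), (8, 1), (9, 7), (2, 3), (2, 0)]

Graham scan procedure:
  1. Find the pivot p₀ = point with lowest y (tie → lowest x): (6, -3).
  2. Sort the remaining points by polar angle around p₀.
  3. Walk through sorted points, maintaining a stack; pop the top while the last three entries make a non-left turn (cross product ≤ 0).
  4. Final stack is the convex hull in CCW order: (6, -3), (8, 1), (9, 7), (2, 3), (2, 0).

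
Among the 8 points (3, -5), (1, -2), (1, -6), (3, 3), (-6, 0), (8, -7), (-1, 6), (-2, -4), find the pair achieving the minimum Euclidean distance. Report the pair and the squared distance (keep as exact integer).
Pair = ((3, -5), (1, -6)); squared distance = 5

Compute all C(8, 2) = 28 pairwise squared distances (x_i − x_j)² + (y_i − y_j)². The minimum is 5, attained by the pair ((3, -5), (1, -6)).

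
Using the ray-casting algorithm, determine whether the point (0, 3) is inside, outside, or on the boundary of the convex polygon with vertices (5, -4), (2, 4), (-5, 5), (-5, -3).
The point (0, 3) lies strictly inside the polygon

Cast a horizontal ray to the right from the query point and count how many polygon edges it crosses (each edge strictly once or zero times, handled with the usual half-open convention). 
Parity of crossings → odd ⇒ inside.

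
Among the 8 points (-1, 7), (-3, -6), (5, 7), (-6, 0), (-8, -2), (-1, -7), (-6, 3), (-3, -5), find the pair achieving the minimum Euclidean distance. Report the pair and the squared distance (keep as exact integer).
Pair = ((-3, -6), (-3, -5)); squared distance = 1

Compute all C(8, 2) = 28 pairwise squared distances (x_i − x_j)² + (y_i − y_j)². The minimum is 1, attained by the pair ((-3, -6), (-3, -5)).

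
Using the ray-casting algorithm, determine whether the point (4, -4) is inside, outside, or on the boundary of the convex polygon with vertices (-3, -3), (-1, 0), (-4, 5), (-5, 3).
The point (4, -4) lies strictly outside the polygon

Cast a horizontal ray to the right from the query point and count how many polygon edges it crosses (each edge strictly once or zero times, handled with the usual half-open convention). 
Parity of crossings → even ⇒ outside.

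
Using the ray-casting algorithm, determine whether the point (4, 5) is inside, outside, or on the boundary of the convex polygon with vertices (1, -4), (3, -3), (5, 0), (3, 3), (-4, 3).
The point (4, 5) lies strictly outside the polygon

Cast a horizontal ray to the right from the query point and count how many polygon edges it crosses (each edge strictly once or zero times, handled with the usual half-open convention). 
Parity of crossings → even ⇒ outside.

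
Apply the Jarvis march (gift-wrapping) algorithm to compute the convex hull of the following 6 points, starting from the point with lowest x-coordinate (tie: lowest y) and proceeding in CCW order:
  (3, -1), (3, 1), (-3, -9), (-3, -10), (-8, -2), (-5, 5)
Hull (CCW) = [(-8, -2), (-3, -10), (3, -1), (3, 1), (-5, 5)]

Jarvis march: at each step, from the current hull vertex p, select the next vertex q as the point such that every other point lies strictly to the left of (or on) the directed line p → q. (Equivalently: for every other point r, the cross product (q − p) × (r − p) ≥ 0.)
Starting point (lowest x, tie lowest y): (-8, -2). Wrap until returning to start. Resulting hull: (-8, -2), (-3, -10), (3, -1), (3, 1), (-5, 5).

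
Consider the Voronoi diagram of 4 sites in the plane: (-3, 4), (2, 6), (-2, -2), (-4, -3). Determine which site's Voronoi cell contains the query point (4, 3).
Nearest site = (2, 6)

The Voronoi cell of site s contains exactly those query points closer to s than to any other site. Compute squared distances from q = (4, 3) to each site:
  (2 − 4)² + (6 − 3)² = 13
  (-3 − 4)² + (4 − 3)² = 50
  (-2 − 4)² + (-2 − 3)² = 61
  (-4 − 4)² + (-3 − 3)² = 100
Minimum is attained by (2, 6), so q lies in its Voronoi cell.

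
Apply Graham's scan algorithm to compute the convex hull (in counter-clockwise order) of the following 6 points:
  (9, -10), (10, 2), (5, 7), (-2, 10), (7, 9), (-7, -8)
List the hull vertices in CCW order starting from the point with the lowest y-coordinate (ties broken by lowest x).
Hull (CCW) = [(9, -10), (10, 2), (7, 9), (-2, 10), (-7, -8)]

Graham scan procedure:
  1. Find the pivot p₀ = point with lowest y (tie → lowest x): (9, -10).
  2. Sort the remaining points by polar angle around p₀.
  3. Walk through sorted points, maintaining a stack; pop the top while the last three entries make a non-left turn (cross product ≤ 0).
  4. Final stack is the convex hull in CCW order: (9, -10), (10, 2), (7, 9), (-2, 10), (-7, -8).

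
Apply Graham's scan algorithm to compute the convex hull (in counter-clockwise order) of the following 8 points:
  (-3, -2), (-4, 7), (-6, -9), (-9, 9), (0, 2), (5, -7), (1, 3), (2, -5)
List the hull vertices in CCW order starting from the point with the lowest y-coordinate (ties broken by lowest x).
Hull (CCW) = [(-6, -9), (5, -7), (1, 3), (-4, 7), (-9, 9)]

Graham scan procedure:
  1. Find the pivot p₀ = point with lowest y (tie → lowest x): (-6, -9).
  2. Sort the remaining points by polar angle around p₀.
  3. Walk through sorted points, maintaining a stack; pop the top while the last three entries make a non-left turn (cross product ≤ 0).
  4. Final stack is the convex hull in CCW order: (-6, -9), (5, -7), (1, 3), (-4, 7), (-9, 9).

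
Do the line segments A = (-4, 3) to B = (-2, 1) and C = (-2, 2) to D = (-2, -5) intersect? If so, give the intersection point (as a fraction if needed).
Yes; intersection at (-2, 1) (t = 1 on AB, s = 1/7 on CD)

Parametrize AB as A + t(B − A) = (-4 + 2 t, 3 + -2 t) and CD as C + s(D − C) = (-2 + 0 s, 2 + -7 s). Solve the linear system for (t, s). Determinant = 14 ≠ 0, so a unique intersection of the containing lines exists. Solution: t = 1, s = 1/7 — both in [0, 1], so the segments cross. Intersection point: (-2, 1).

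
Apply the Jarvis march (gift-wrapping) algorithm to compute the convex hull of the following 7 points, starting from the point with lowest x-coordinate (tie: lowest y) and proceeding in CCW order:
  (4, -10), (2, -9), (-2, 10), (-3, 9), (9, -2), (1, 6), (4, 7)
Hull (CCW) = [(-3, 9), (2, -9), (4, -10), (9, -2), (4, 7), (-2, 10)]

Jarvis march: at each step, from the current hull vertex p, select the next vertex q as the point such that every other point lies strictly to the left of (or on) the directed line p → q. (Equivalently: for every other point r, the cross product (q − p) × (r − p) ≥ 0.)
Starting point (lowest x, tie lowest y): (-3, 9). Wrap until returning to start. Resulting hull: (-3, 9), (2, -9), (4, -10), (9, -2), (4, 7), (-2, 10).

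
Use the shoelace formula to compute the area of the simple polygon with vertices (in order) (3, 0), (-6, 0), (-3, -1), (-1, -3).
Area = 23/2

Shoelace formula: Area = (1/2) |Σ_i (x_i · y_{i+1} − x_{i+1} · y_i)| (indices mod n). Compute each cross term:
  (3)(0) − (-6)(0) = 0
  (-6)(-1) − (-3)(0) = 6
  (-3)(-3) − (-1)(-1) = 8
  (-1)(0) − (3)(-3) = 9
Sum = 23, so (signed) Area = 23/2 = 23/2, |Area| = 23/2.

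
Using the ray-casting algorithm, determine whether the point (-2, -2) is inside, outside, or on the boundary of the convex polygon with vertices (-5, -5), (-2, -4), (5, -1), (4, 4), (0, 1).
The point (-2, -2) lies strictly inside the polygon

Cast a horizontal ray to the right from the query point and count how many polygon edges it crosses (each edge strictly once or zero times, handled with the usual half-open convention). 
Parity of crossings → odd ⇒ inside.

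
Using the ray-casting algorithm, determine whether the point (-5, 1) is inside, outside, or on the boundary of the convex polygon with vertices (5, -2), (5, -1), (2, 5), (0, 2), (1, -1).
The point (-5, 1) lies strictly outside the polygon

Cast a horizontal ray to the right from the query point and count how many polygon edges it crosses (each edge strictly once or zero times, handled with the usual half-open convention). 
Parity of crossings → even ⇒ outside.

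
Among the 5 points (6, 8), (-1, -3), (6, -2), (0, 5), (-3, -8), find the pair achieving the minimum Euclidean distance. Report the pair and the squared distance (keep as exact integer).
Pair = ((-1, -3), (-3, -8)); squared distance = 29

Compute all C(5, 2) = 10 pairwise squared distances (x_i − x_j)² + (y_i − y_j)². The minimum is 29, attained by the pair ((-1, -3), (-3, -8)).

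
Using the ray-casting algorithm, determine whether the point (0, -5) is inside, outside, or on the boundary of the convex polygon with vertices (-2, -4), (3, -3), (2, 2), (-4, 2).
The point (0, -5) lies strictly outside the polygon

Cast a horizontal ray to the right from the query point and count how many polygon edges it crosses (each edge strictly once or zero times, handled with the usual half-open convention). 
Parity of crossings → even ⇒ outside.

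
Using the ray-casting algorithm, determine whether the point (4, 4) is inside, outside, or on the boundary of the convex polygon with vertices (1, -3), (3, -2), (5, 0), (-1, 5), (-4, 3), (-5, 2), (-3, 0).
The point (4, 4) lies strictly outside the polygon

Cast a horizontal ray to the right from the query point and count how many polygon edges it crosses (each edge strictly once or zero times, handled with the usual half-open convention). 
Parity of crossings → even ⇒ outside.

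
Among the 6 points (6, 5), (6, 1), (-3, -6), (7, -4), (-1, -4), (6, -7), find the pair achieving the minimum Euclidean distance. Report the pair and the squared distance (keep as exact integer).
Pair = ((-3, -6), (-1, -4)); squared distance = 8

Compute all C(6, 2) = 15 pairwise squared distances (x_i − x_j)² + (y_i − y_j)². The minimum is 8, attained by the pair ((-3, -6), (-1, -4)).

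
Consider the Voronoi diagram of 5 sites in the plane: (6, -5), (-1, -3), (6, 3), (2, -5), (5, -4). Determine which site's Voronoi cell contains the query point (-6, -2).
Nearest site = (-1, -3)

The Voronoi cell of site s contains exactly those query points closer to s than to any other site. Compute squared distances from q = (-6, -2) to each site:
  (-1 − -6)² + (-3 − -2)² = 26
  (2 − -6)² + (-5 − -2)² = 73
  (5 − -6)² + (-4 − -2)² = 125
  (6 − -6)² + (-5 − -2)² = 153
  (6 − -6)² + (3 − -2)² = 169
Minimum is attained by (-1, -3), so q lies in its Voronoi cell.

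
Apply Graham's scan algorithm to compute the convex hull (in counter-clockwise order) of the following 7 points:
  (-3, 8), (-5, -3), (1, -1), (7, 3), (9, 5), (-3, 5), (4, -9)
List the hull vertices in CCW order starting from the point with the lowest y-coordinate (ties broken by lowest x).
Hull (CCW) = [(4, -9), (9, 5), (-3, 8), (-5, -3)]

Graham scan procedure:
  1. Find the pivot p₀ = point with lowest y (tie → lowest x): (4, -9).
  2. Sort the remaining points by polar angle around p₀.
  3. Walk through sorted points, maintaining a stack; pop the top while the last three entries make a non-left turn (cross product ≤ 0).
  4. Final stack is the convex hull in CCW order: (4, -9), (9, 5), (-3, 8), (-5, -3).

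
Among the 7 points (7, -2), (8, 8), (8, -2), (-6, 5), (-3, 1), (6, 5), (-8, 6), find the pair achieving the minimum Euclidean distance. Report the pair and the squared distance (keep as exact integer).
Pair = ((7, -2), (8, -2)); squared distance = 1

Compute all C(7, 2) = 21 pairwise squared distances (x_i − x_j)² + (y_i − y_j)². The minimum is 1, attained by the pair ((7, -2), (8, -2)).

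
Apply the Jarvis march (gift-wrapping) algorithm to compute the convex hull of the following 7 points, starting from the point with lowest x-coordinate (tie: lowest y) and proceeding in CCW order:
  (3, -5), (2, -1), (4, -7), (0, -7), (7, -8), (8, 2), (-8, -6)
Hull (CCW) = [(-8, -6), (7, -8), (8, 2)]

Jarvis march: at each step, from the current hull vertex p, select the next vertex q as the point such that every other point lies strictly to the left of (or on) the directed line p → q. (Equivalently: for every other point r, the cross product (q − p) × (r − p) ≥ 0.)
Starting point (lowest x, tie lowest y): (-8, -6). Wrap until returning to start. Resulting hull: (-8, -6), (7, -8), (8, 2).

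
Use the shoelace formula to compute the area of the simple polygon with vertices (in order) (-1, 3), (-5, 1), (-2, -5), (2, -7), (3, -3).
Area = 43

Shoelace formula: Area = (1/2) |Σ_i (x_i · y_{i+1} − x_{i+1} · y_i)| (indices mod n). Compute each cross term:
  (-1)(1) − (-5)(3) = 14
  (-5)(-5) − (-2)(1) = 27
  (-2)(-7) − (2)(-5) = 24
  (2)(-3) − (3)(-7) = 15
  (3)(3) − (-1)(-3) = 6
Sum = 86, so (signed) Area = 86/2 = 43, |Area| = 43.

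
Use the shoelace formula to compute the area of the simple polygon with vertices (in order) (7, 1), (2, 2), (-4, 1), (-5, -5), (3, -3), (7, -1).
Area = 109/2

Shoelace formula: Area = (1/2) |Σ_i (x_i · y_{i+1} − x_{i+1} · y_i)| (indices mod n). Compute each cross term:
  (7)(2) − (2)(1) = 12
  (2)(1) − (-4)(2) = 10
  (-4)(-5) − (-5)(1) = 25
  (-5)(-3) − (3)(-5) = 30
  (3)(-1) − (7)(-3) = 18
  (7)(1) − (7)(-1) = 14
Sum = 109, so (signed) Area = 109/2 = 109/2, |Area| = 109/2.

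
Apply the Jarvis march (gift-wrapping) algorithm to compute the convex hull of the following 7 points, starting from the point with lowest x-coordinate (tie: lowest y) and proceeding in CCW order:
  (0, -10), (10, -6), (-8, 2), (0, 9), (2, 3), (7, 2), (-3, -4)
Hull (CCW) = [(-8, 2), (0, -10), (10, -6), (7, 2), (0, 9)]

Jarvis march: at each step, from the current hull vertex p, select the next vertex q as the point such that every other point lies strictly to the left of (or on) the directed line p → q. (Equivalently: for every other point r, the cross product (q − p) × (r − p) ≥ 0.)
Starting point (lowest x, tie lowest y): (-8, 2). Wrap until returning to start. Resulting hull: (-8, 2), (0, -10), (10, -6), (7, 2), (0, 9).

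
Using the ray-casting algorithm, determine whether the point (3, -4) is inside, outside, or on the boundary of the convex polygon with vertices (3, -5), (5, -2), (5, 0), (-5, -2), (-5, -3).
The point (3, -4) lies strictly inside the polygon

Cast a horizontal ray to the right from the query point and count how many polygon edges it crosses (each edge strictly once or zero times, handled with the usual half-open convention). 
Parity of crossings → odd ⇒ inside.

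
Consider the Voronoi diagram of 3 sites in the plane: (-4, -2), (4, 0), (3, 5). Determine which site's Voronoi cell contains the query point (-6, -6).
Nearest site = (-4, -2)

The Voronoi cell of site s contains exactly those query points closer to s than to any other site. Compute squared distances from q = (-6, -6) to each site:
  (-4 − -6)² + (-2 − -6)² = 20
  (4 − -6)² + (0 − -6)² = 136
  (3 − -6)² + (5 − -6)² = 202
Minimum is attained by (-4, -2), so q lies in its Voronoi cell.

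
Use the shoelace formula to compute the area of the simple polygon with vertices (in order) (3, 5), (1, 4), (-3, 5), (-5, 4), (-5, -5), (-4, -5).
Area = 41

Shoelace formula: Area = (1/2) |Σ_i (x_i · y_{i+1} − x_{i+1} · y_i)| (indices mod n). Compute each cross term:
  (3)(4) − (1)(5) = 7
  (1)(5) − (-3)(4) = 17
  (-3)(4) − (-5)(5) = 13
  (-5)(-5) − (-5)(4) = 45
  (-5)(-5) − (-4)(-5) = 5
  (-4)(5) − (3)(-5) = -5
Sum = 82, so (signed) Area = 82/2 = 41, |Area| = 41.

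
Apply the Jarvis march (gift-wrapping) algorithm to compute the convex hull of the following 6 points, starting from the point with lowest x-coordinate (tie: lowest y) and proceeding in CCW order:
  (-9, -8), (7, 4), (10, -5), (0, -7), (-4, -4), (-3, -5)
Hull (CCW) = [(-9, -8), (0, -7), (10, -5), (7, 4), (-4, -4)]

Jarvis march: at each step, from the current hull vertex p, select the next vertex q as the point such that every other point lies strictly to the left of (or on) the directed line p → q. (Equivalently: for every other point r, the cross product (q − p) × (r − p) ≥ 0.)
Starting point (lowest x, tie lowest y): (-9, -8). Wrap until returning to start. Resulting hull: (-9, -8), (0, -7), (10, -5), (7, 4), (-4, -4).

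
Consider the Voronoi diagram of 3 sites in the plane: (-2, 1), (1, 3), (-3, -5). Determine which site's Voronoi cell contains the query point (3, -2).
Nearest site = (1, 3)

The Voronoi cell of site s contains exactly those query points closer to s than to any other site. Compute squared distances from q = (3, -2) to each site:
  (1 − 3)² + (3 − -2)² = 29
  (-2 − 3)² + (1 − -2)² = 34
  (-3 − 3)² + (-5 − -2)² = 45
Minimum is attained by (1, 3), so q lies in its Voronoi cell.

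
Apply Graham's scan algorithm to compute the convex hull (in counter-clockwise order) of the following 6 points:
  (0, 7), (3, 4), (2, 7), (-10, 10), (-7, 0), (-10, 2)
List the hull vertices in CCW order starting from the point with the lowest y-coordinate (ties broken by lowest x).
Hull (CCW) = [(-7, 0), (3, 4), (2, 7), (-10, 10), (-10, 2)]

Graham scan procedure:
  1. Find the pivot p₀ = point with lowest y (tie → lowest x): (-7, 0).
  2. Sort the remaining points by polar angle around p₀.
  3. Walk through sorted points, maintaining a stack; pop the top while the last three entries make a non-left turn (cross product ≤ 0).
  4. Final stack is the convex hull in CCW order: (-7, 0), (3, 4), (2, 7), (-10, 10), (-10, 2).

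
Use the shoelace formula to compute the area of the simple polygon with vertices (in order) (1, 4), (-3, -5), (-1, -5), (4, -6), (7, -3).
Area = 52

Shoelace formula: Area = (1/2) |Σ_i (x_i · y_{i+1} − x_{i+1} · y_i)| (indices mod n). Compute each cross term:
  (1)(-5) − (-3)(4) = 7
  (-3)(-5) − (-1)(-5) = 10
  (-1)(-6) − (4)(-5) = 26
  (4)(-3) − (7)(-6) = 30
  (7)(4) − (1)(-3) = 31
Sum = 104, so (signed) Area = 104/2 = 52, |Area| = 52.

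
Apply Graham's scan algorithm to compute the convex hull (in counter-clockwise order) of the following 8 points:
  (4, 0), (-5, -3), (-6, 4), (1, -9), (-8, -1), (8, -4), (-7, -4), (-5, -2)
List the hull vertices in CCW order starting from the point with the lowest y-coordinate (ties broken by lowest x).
Hull (CCW) = [(1, -9), (8, -4), (4, 0), (-6, 4), (-8, -1), (-7, -4)]

Graham scan procedure:
  1. Find the pivot p₀ = point with lowest y (tie → lowest x): (1, -9).
  2. Sort the remaining points by polar angle around p₀.
  3. Walk through sorted points, maintaining a stack; pop the top while the last three entries make a non-left turn (cross product ≤ 0).
  4. Final stack is the convex hull in CCW order: (1, -9), (8, -4), (4, 0), (-6, 4), (-8, -1), (-7, -4).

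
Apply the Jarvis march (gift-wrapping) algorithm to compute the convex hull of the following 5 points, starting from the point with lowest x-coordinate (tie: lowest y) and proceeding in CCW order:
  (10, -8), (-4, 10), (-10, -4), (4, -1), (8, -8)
Hull (CCW) = [(-10, -4), (8, -8), (10, -8), (-4, 10)]

Jarvis march: at each step, from the current hull vertex p, select the next vertex q as the point such that every other point lies strictly to the left of (or on) the directed line p → q. (Equivalently: for every other point r, the cross product (q − p) × (r − p) ≥ 0.)
Starting point (lowest x, tie lowest y): (-10, -4). Wrap until returning to start. Resulting hull: (-10, -4), (8, -8), (10, -8), (-4, 10).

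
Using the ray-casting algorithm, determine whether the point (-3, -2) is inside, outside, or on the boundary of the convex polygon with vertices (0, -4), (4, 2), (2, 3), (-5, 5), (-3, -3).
The point (-3, -2) lies strictly inside the polygon

Cast a horizontal ray to the right from the query point and count how many polygon edges it crosses (each edge strictly once or zero times, handled with the usual half-open convention). 
Parity of crossings → odd ⇒ inside.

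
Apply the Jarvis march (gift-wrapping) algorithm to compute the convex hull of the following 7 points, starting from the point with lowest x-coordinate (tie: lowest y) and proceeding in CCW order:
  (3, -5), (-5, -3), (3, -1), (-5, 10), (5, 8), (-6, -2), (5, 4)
Hull (CCW) = [(-6, -2), (-5, -3), (3, -5), (5, 4), (5, 8), (-5, 10)]

Jarvis march: at each step, from the current hull vertex p, select the next vertex q as the point such that every other point lies strictly to the left of (or on) the directed line p → q. (Equivalently: for every other point r, the cross product (q − p) × (r − p) ≥ 0.)
Starting point (lowest x, tie lowest y): (-6, -2). Wrap until returning to start. Resulting hull: (-6, -2), (-5, -3), (3, -5), (5, 4), (5, 8), (-5, 10).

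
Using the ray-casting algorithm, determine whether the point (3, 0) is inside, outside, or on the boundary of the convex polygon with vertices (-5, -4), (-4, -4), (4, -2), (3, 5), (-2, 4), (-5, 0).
The point (3, 0) lies strictly inside the polygon

Cast a horizontal ray to the right from the query point and count how many polygon edges it crosses (each edge strictly once or zero times, handled with the usual half-open convention). 
Parity of crossings → odd ⇒ inside.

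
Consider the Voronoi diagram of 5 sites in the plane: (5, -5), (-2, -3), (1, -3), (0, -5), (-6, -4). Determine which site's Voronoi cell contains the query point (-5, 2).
Nearest site = (-2, -3)

The Voronoi cell of site s contains exactly those query points closer to s than to any other site. Compute squared distances from q = (-5, 2) to each site:
  (-2 − -5)² + (-3 − 2)² = 34
  (-6 − -5)² + (-4 − 2)² = 37
  (1 − -5)² + (-3 − 2)² = 61
  (0 − -5)² + (-5 − 2)² = 74
  (5 − -5)² + (-5 − 2)² = 149
Minimum is attained by (-2, -3), so q lies in its Voronoi cell.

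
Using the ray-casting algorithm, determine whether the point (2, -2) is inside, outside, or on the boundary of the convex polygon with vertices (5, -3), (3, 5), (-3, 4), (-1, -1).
The point (2, -2) lies on the polygon boundary

Boundary check: the query satisfies the collinearity and bounding-box conditions for some polygon edge, so it lies exactly on the boundary.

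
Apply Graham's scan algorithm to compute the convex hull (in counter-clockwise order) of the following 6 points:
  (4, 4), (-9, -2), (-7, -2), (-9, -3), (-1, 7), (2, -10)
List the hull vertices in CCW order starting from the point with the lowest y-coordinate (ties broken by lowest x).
Hull (CCW) = [(2, -10), (4, 4), (-1, 7), (-9, -2), (-9, -3)]

Graham scan procedure:
  1. Find the pivot p₀ = point with lowest y (tie → lowest x): (2, -10).
  2. Sort the remaining points by polar angle around p₀.
  3. Walk through sorted points, maintaining a stack; pop the top while the last three entries make a non-left turn (cross product ≤ 0).
  4. Final stack is the convex hull in CCW order: (2, -10), (4, 4), (-1, 7), (-9, -2), (-9, -3).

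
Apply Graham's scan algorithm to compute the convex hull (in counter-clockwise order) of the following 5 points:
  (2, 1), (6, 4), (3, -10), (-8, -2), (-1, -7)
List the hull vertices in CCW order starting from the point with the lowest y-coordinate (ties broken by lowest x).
Hull (CCW) = [(3, -10), (6, 4), (-8, -2)]

Graham scan procedure:
  1. Find the pivot p₀ = point with lowest y (tie → lowest x): (3, -10).
  2. Sort the remaining points by polar angle around p₀.
  3. Walk through sorted points, maintaining a stack; pop the top while the last three entries make a non-left turn (cross product ≤ 0).
  4. Final stack is the convex hull in CCW order: (3, -10), (6, 4), (-8, -2).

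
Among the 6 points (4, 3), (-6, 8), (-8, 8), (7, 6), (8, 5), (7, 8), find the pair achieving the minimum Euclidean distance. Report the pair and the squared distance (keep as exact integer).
Pair = ((7, 6), (8, 5)); squared distance = 2

Compute all C(6, 2) = 15 pairwise squared distances (x_i − x_j)² + (y_i − y_j)². The minimum is 2, attained by the pair ((7, 6), (8, 5)).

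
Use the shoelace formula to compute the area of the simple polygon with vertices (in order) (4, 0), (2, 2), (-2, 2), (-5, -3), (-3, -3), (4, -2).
Area = 32

Shoelace formula: Area = (1/2) |Σ_i (x_i · y_{i+1} − x_{i+1} · y_i)| (indices mod n). Compute each cross term:
  (4)(2) − (2)(0) = 8
  (2)(2) − (-2)(2) = 8
  (-2)(-3) − (-5)(2) = 16
  (-5)(-3) − (-3)(-3) = 6
  (-3)(-2) − (4)(-3) = 18
  (4)(0) − (4)(-2) = 8
Sum = 64, so (signed) Area = 64/2 = 32, |Area| = 32.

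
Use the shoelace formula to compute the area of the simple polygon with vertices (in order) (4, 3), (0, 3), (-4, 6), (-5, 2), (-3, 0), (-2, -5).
Area = 81/2

Shoelace formula: Area = (1/2) |Σ_i (x_i · y_{i+1} − x_{i+1} · y_i)| (indices mod n). Compute each cross term:
  (4)(3) − (0)(3) = 12
  (0)(6) − (-4)(3) = 12
  (-4)(2) − (-5)(6) = 22
  (-5)(0) − (-3)(2) = 6
  (-3)(-5) − (-2)(0) = 15
  (-2)(3) − (4)(-5) = 14
Sum = 81, so (signed) Area = 81/2 = 81/2, |Area| = 81/2.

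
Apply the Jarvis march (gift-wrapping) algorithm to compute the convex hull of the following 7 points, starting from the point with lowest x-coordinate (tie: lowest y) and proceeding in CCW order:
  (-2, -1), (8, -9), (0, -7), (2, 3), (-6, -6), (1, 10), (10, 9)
Hull (CCW) = [(-6, -6), (8, -9), (10, 9), (1, 10)]

Jarvis march: at each step, from the current hull vertex p, select the next vertex q as the point such that every other point lies strictly to the left of (or on) the directed line p → q. (Equivalently: for every other point r, the cross product (q − p) × (r − p) ≥ 0.)
Starting point (lowest x, tie lowest y): (-6, -6). Wrap until returning to start. Resulting hull: (-6, -6), (8, -9), (10, 9), (1, 10).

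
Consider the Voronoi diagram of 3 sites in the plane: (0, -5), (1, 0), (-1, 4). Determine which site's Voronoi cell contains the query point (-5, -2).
Nearest site = (0, -5)

The Voronoi cell of site s contains exactly those query points closer to s than to any other site. Compute squared distances from q = (-5, -2) to each site:
  (0 − -5)² + (-5 − -2)² = 34
  (1 − -5)² + (0 − -2)² = 40
  (-1 − -5)² + (4 − -2)² = 52
Minimum is attained by (0, -5), so q lies in its Voronoi cell.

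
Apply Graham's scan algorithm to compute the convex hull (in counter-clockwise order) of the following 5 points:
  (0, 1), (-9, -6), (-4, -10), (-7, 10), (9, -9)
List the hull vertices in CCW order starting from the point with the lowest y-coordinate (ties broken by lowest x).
Hull (CCW) = [(-4, -10), (9, -9), (-7, 10), (-9, -6)]

Graham scan procedure:
  1. Find the pivot p₀ = point with lowest y (tie → lowest x): (-4, -10).
  2. Sort the remaining points by polar angle around p₀.
  3. Walk through sorted points, maintaining a stack; pop the top while the last three entries make a non-left turn (cross product ≤ 0).
  4. Final stack is the convex hull in CCW order: (-4, -10), (9, -9), (-7, 10), (-9, -6).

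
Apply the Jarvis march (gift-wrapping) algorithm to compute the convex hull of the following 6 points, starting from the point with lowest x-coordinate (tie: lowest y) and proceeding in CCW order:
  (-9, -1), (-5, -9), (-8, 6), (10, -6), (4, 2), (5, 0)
Hull (CCW) = [(-9, -1), (-5, -9), (10, -6), (4, 2), (-8, 6)]

Jarvis march: at each step, from the current hull vertex p, select the next vertex q as the point such that every other point lies strictly to the left of (or on) the directed line p → q. (Equivalently: for every other point r, the cross product (q − p) × (r − p) ≥ 0.)
Starting point (lowest x, tie lowest y): (-9, -1). Wrap until returning to start. Resulting hull: (-9, -1), (-5, -9), (10, -6), (4, 2), (-8, 6).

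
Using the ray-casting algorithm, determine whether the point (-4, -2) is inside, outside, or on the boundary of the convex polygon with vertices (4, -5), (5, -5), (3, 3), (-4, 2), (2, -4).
The point (-4, -2) lies strictly outside the polygon

Cast a horizontal ray to the right from the query point and count how many polygon edges it crosses (each edge strictly once or zero times, handled with the usual half-open convention). 
Parity of crossings → even ⇒ outside.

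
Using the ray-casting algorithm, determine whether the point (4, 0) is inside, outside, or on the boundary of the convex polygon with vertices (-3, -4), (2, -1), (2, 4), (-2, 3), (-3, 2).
The point (4, 0) lies strictly outside the polygon

Cast a horizontal ray to the right from the query point and count how many polygon edges it crosses (each edge strictly once or zero times, handled with the usual half-open convention). 
Parity of crossings → even ⇒ outside.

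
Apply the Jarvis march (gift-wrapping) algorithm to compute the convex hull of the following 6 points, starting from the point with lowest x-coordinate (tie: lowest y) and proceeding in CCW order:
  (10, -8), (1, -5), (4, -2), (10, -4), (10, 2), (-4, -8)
Hull (CCW) = [(-4, -8), (10, -8), (10, 2), (4, -2)]

Jarvis march: at each step, from the current hull vertex p, select the next vertex q as the point such that every other point lies strictly to the left of (or on) the directed line p → q. (Equivalently: for every other point r, the cross product (q − p) × (r − p) ≥ 0.)
Starting point (lowest x, tie lowest y): (-4, -8). Wrap until returning to start. Resulting hull: (-4, -8), (10, -8), (10, 2), (4, -2).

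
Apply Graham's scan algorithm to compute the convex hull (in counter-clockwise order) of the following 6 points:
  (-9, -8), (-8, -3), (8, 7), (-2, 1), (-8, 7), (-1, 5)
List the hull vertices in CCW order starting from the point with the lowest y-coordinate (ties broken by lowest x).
Hull (CCW) = [(-9, -8), (8, 7), (-8, 7)]

Graham scan procedure:
  1. Find the pivot p₀ = point with lowest y (tie → lowest x): (-9, -8).
  2. Sort the remaining points by polar angle around p₀.
  3. Walk through sorted points, maintaining a stack; pop the top while the last three entries make a non-left turn (cross product ≤ 0).
  4. Final stack is the convex hull in CCW order: (-9, -8), (8, 7), (-8, 7).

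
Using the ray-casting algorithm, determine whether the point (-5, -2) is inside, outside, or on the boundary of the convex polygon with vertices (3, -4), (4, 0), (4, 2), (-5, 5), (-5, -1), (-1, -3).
The point (-5, -2) lies strictly outside the polygon

Cast a horizontal ray to the right from the query point and count how many polygon edges it crosses (each edge strictly once or zero times, handled with the usual half-open convention). 
Parity of crossings → even ⇒ outside.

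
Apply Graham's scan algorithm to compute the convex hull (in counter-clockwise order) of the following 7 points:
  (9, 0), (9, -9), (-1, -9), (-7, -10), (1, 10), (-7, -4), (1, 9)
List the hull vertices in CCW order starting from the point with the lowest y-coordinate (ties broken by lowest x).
Hull (CCW) = [(-7, -10), (9, -9), (9, 0), (1, 10), (-7, -4)]

Graham scan procedure:
  1. Find the pivot p₀ = point with lowest y (tie → lowest x): (-7, -10).
  2. Sort the remaining points by polar angle around p₀.
  3. Walk through sorted points, maintaining a stack; pop the top while the last three entries make a non-left turn (cross product ≤ 0).
  4. Final stack is the convex hull in CCW order: (-7, -10), (9, -9), (9, 0), (1, 10), (-7, -4).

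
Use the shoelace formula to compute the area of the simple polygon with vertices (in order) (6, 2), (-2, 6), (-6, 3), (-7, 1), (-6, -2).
Area = 105/2

Shoelace formula: Area = (1/2) |Σ_i (x_i · y_{i+1} − x_{i+1} · y_i)| (indices mod n). Compute each cross term:
  (6)(6) − (-2)(2) = 40
  (-2)(3) − (-6)(6) = 30
  (-6)(1) − (-7)(3) = 15
  (-7)(-2) − (-6)(1) = 20
  (-6)(2) − (6)(-2) = 0
Sum = 105, so (signed) Area = 105/2 = 105/2, |Area| = 105/2.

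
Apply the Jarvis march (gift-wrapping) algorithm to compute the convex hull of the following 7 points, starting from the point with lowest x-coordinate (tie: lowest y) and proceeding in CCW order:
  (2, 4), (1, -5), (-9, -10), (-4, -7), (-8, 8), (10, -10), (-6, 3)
Hull (CCW) = [(-9, -10), (10, -10), (2, 4), (-8, 8)]

Jarvis march: at each step, from the current hull vertex p, select the next vertex q as the point such that every other point lies strictly to the left of (or on) the directed line p → q. (Equivalently: for every other point r, the cross product (q − p) × (r − p) ≥ 0.)
Starting point (lowest x, tie lowest y): (-9, -10). Wrap until returning to start. Resulting hull: (-9, -10), (10, -10), (2, 4), (-8, 8).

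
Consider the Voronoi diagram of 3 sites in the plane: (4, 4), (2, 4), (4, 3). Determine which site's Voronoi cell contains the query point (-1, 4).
Nearest site = (2, 4)

The Voronoi cell of site s contains exactly those query points closer to s than to any other site. Compute squared distances from q = (-1, 4) to each site:
  (2 − -1)² + (4 − 4)² = 9
  (4 − -1)² + (4 − 4)² = 25
  (4 − -1)² + (3 − 4)² = 26
Minimum is attained by (2, 4), so q lies in its Voronoi cell.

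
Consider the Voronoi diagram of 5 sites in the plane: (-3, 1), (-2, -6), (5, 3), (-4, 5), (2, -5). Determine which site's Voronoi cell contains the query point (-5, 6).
Nearest site = (-4, 5)

The Voronoi cell of site s contains exactly those query points closer to s than to any other site. Compute squared distances from q = (-5, 6) to each site:
  (-4 − -5)² + (5 − 6)² = 2
  (-3 − -5)² + (1 − 6)² = 29
  (5 − -5)² + (3 − 6)² = 109
  (-2 − -5)² + (-6 − 6)² = 153
  (2 − -5)² + (-5 − 6)² = 170
Minimum is attained by (-4, 5), so q lies in its Voronoi cell.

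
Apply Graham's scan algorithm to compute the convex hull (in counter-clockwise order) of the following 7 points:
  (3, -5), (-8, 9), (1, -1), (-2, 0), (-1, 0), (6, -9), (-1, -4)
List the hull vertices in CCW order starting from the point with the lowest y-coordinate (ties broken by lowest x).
Hull (CCW) = [(6, -9), (1, -1), (-8, 9), (-1, -4)]

Graham scan procedure:
  1. Find the pivot p₀ = point with lowest y (tie → lowest x): (6, -9).
  2. Sort the remaining points by polar angle around p₀.
  3. Walk through sorted points, maintaining a stack; pop the top while the last three entries make a non-left turn (cross product ≤ 0).
  4. Final stack is the convex hull in CCW order: (6, -9), (1, -1), (-8, 9), (-1, -4).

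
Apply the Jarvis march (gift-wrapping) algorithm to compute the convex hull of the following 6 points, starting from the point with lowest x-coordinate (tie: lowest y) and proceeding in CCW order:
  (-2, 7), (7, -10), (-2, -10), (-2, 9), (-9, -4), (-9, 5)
Hull (CCW) = [(-9, -4), (-2, -10), (7, -10), (-2, 9), (-9, 5)]

Jarvis march: at each step, from the current hull vertex p, select the next vertex q as the point such that every other point lies strictly to the left of (or on) the directed line p → q. (Equivalently: for every other point r, the cross product (q − p) × (r − p) ≥ 0.)
Starting point (lowest x, tie lowest y): (-9, -4). Wrap until returning to start. Resulting hull: (-9, -4), (-2, -10), (7, -10), (-2, 9), (-9, 5).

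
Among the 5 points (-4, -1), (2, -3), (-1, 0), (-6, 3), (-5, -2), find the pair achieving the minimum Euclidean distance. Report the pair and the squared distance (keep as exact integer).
Pair = ((-4, -1), (-5, -2)); squared distance = 2

Compute all C(5, 2) = 10 pairwise squared distances (x_i − x_j)² + (y_i − y_j)². The minimum is 2, attained by the pair ((-4, -1), (-5, -2)).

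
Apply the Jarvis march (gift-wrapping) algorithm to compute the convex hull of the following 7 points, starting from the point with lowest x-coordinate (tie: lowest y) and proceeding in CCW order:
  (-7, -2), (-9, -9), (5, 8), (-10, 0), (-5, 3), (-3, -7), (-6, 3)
Hull (CCW) = [(-10, 0), (-9, -9), (-3, -7), (5, 8), (-6, 3)]

Jarvis march: at each step, from the current hull vertex p, select the next vertex q as the point such that every other point lies strictly to the left of (or on) the directed line p → q. (Equivalently: for every other point r, the cross product (q − p) × (r − p) ≥ 0.)
Starting point (lowest x, tie lowest y): (-10, 0). Wrap until returning to start. Resulting hull: (-10, 0), (-9, -9), (-3, -7), (5, 8), (-6, 3).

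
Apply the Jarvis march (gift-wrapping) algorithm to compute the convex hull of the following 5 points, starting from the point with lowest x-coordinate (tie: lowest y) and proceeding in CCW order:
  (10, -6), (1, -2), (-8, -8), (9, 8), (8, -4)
Hull (CCW) = [(-8, -8), (10, -6), (9, 8)]

Jarvis march: at each step, from the current hull vertex p, select the next vertex q as the point such that every other point lies strictly to the left of (or on) the directed line p → q. (Equivalently: for every other point r, the cross product (q − p) × (r − p) ≥ 0.)
Starting point (lowest x, tie lowest y): (-8, -8). Wrap until returning to start. Resulting hull: (-8, -8), (10, -6), (9, 8).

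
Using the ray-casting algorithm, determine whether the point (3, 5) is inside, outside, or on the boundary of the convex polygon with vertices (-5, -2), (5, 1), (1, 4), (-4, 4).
The point (3, 5) lies strictly outside the polygon

Cast a horizontal ray to the right from the query point and count how many polygon edges it crosses (each edge strictly once or zero times, handled with the usual half-open convention). 
Parity of crossings → even ⇒ outside.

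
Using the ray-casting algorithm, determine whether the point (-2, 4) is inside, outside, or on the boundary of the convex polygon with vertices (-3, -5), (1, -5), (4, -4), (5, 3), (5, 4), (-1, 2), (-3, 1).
The point (-2, 4) lies strictly outside the polygon

Cast a horizontal ray to the right from the query point and count how many polygon edges it crosses (each edge strictly once or zero times, handled with the usual half-open convention). 
Parity of crossings → even ⇒ outside.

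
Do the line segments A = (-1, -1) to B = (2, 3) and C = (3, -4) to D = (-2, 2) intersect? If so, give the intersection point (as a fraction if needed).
Yes; intersection at (-11/38, -1/19) (t = 9/38 on AB, s = 25/38 on CD)

Parametrize AB as A + t(B − A) = (-1 + 3 t, -1 + 4 t) and CD as C + s(D − C) = (3 + -5 s, -4 + 6 s). Solve the linear system for (t, s). Determinant = -38 ≠ 0, so a unique intersection of the containing lines exists. Solution: t = 9/38, s = 25/38 — both in [0, 1], so the segments cross. Intersection point: (-11/38, -1/19).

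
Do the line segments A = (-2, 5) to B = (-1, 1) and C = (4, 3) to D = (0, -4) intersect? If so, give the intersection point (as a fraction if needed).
No (intersection of containing lines falls outside at least one segment)

Parametrize and solve: t = 50/23, s = 22/23. At least one of these is outside [0, 1], so the segments do not intersect.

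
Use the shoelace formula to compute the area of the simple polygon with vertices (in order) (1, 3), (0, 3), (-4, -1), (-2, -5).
Area = 16

Shoelace formula: Area = (1/2) |Σ_i (x_i · y_{i+1} − x_{i+1} · y_i)| (indices mod n). Compute each cross term:
  (1)(3) − (0)(3) = 3
  (0)(-1) − (-4)(3) = 12
  (-4)(-5) − (-2)(-1) = 18
  (-2)(3) − (1)(-5) = -1
Sum = 32, so (signed) Area = 32/2 = 16, |Area| = 16.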